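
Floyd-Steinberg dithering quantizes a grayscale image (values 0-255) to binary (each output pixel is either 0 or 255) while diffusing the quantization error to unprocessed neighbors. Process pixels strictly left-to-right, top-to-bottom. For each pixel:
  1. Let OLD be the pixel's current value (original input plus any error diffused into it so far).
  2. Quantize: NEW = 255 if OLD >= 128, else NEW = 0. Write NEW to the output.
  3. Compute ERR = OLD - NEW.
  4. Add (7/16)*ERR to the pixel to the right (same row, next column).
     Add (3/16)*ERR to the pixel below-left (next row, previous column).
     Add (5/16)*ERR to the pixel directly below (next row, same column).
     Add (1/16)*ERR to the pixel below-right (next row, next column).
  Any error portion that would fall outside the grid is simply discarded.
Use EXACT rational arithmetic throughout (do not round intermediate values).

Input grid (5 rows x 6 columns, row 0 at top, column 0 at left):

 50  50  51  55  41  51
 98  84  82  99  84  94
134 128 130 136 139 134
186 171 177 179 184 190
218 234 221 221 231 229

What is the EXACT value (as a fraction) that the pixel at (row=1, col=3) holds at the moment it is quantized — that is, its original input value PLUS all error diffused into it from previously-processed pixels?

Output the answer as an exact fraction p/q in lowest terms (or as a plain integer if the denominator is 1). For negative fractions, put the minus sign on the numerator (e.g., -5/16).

Answer: 24919691/131072

Derivation:
(0,0): OLD=50 → NEW=0, ERR=50
(0,1): OLD=575/8 → NEW=0, ERR=575/8
(0,2): OLD=10553/128 → NEW=0, ERR=10553/128
(0,3): OLD=186511/2048 → NEW=0, ERR=186511/2048
(0,4): OLD=2649065/32768 → NEW=0, ERR=2649065/32768
(0,5): OLD=45282143/524288 → NEW=0, ERR=45282143/524288
(1,0): OLD=16269/128 → NEW=0, ERR=16269/128
(1,1): OLD=184987/1024 → NEW=255, ERR=-76133/1024
(1,2): OLD=3172087/32768 → NEW=0, ERR=3172087/32768
(1,3): OLD=24919691/131072 → NEW=255, ERR=-8503669/131072
Target (1,3): original=99, with diffused error = 24919691/131072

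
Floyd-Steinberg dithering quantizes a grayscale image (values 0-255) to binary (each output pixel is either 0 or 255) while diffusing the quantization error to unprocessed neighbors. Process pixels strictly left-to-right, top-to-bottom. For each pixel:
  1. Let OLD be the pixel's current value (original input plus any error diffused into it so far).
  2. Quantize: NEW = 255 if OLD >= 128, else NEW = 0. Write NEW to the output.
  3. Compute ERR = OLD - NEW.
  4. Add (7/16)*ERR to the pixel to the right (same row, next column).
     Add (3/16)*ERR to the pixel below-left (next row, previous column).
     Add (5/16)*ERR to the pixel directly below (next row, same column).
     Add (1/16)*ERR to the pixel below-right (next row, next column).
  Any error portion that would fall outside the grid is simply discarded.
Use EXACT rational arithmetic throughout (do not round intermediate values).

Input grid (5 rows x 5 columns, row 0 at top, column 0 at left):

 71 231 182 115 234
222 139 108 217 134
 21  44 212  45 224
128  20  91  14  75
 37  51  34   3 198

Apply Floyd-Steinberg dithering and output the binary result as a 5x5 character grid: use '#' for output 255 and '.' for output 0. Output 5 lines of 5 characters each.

(0,0): OLD=71 → NEW=0, ERR=71
(0,1): OLD=4193/16 → NEW=255, ERR=113/16
(0,2): OLD=47383/256 → NEW=255, ERR=-17897/256
(0,3): OLD=345761/4096 → NEW=0, ERR=345761/4096
(0,4): OLD=17755751/65536 → NEW=255, ERR=1044071/65536
(1,0): OLD=62851/256 → NEW=255, ERR=-2429/256
(1,1): OLD=262933/2048 → NEW=255, ERR=-259307/2048
(1,2): OLD=3082041/65536 → NEW=0, ERR=3082041/65536
(1,3): OLD=68831685/262144 → NEW=255, ERR=1984965/262144
(1,4): OLD=618941615/4194304 → NEW=255, ERR=-450605905/4194304
(2,0): OLD=-186953/32768 → NEW=0, ERR=-186953/32768
(2,1): OLD=10655181/1048576 → NEW=0, ERR=10655181/1048576
(2,2): OLD=3768973735/16777216 → NEW=255, ERR=-509216345/16777216
(2,3): OLD=4532001541/268435456 → NEW=0, ERR=4532001541/268435456
(2,4): OLD=851635399651/4294967296 → NEW=255, ERR=-243581260829/4294967296
(3,0): OLD=2149536711/16777216 → NEW=255, ERR=-2128653369/16777216
(3,1): OLD=-5151409477/134217728 → NEW=0, ERR=-5151409477/134217728
(3,2): OLD=294308714617/4294967296 → NEW=0, ERR=294308714617/4294967296
(3,3): OLD=315461329137/8589934592 → NEW=0, ERR=315461329137/8589934592
(3,4): OLD=10225362255381/137438953472 → NEW=0, ERR=10225362255381/137438953472
(4,0): OLD=-21143468215/2147483648 → NEW=0, ERR=-21143468215/2147483648
(4,1): OLD=2722450123593/68719476736 → NEW=0, ERR=2722450123593/68719476736
(4,2): OLD=84918793625959/1099511627776 → NEW=0, ERR=84918793625959/1099511627776
(4,3): OLD=1169855089233737/17592186044416 → NEW=0, ERR=1169855089233737/17592186044416
(4,4): OLD=71111327658862463/281474976710656 → NEW=255, ERR=-664791402354817/281474976710656
Row 0: .##.#
Row 1: ##.##
Row 2: ..#.#
Row 3: #....
Row 4: ....#

Answer: .##.#
##.##
..#.#
#....
....#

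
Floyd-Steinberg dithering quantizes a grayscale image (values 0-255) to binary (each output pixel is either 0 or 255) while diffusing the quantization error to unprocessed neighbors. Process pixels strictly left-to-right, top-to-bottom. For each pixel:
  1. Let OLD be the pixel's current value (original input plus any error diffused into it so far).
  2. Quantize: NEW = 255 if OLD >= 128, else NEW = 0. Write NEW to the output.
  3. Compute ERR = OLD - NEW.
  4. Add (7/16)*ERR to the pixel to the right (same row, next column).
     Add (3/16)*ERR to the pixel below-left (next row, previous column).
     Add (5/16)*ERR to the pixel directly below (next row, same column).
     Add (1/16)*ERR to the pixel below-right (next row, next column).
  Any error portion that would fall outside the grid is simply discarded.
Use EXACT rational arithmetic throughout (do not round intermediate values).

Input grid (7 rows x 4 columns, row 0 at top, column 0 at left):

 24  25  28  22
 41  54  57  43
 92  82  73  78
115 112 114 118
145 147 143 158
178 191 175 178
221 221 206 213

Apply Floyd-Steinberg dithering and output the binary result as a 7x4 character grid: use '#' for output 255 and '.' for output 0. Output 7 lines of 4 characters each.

(0,0): OLD=24 → NEW=0, ERR=24
(0,1): OLD=71/2 → NEW=0, ERR=71/2
(0,2): OLD=1393/32 → NEW=0, ERR=1393/32
(0,3): OLD=21015/512 → NEW=0, ERR=21015/512
(1,0): OLD=1765/32 → NEW=0, ERR=1765/32
(1,1): OLD=25315/256 → NEW=0, ERR=25315/256
(1,2): OLD=1014015/8192 → NEW=0, ERR=1014015/8192
(1,3): OLD=14772009/131072 → NEW=0, ERR=14772009/131072
(2,0): OLD=523377/4096 → NEW=0, ERR=523377/4096
(2,1): OLD=25619467/131072 → NEW=255, ERR=-7803893/131072
(2,2): OLD=29607919/262144 → NEW=0, ERR=29607919/262144
(2,3): OLD=714579715/4194304 → NEW=255, ERR=-354967805/4194304
(3,0): OLD=301501121/2097152 → NEW=255, ERR=-233272639/2097152
(3,1): OLD=2479435551/33554432 → NEW=0, ERR=2479435551/33554432
(3,2): OLD=86991377057/536870912 → NEW=255, ERR=-49910705503/536870912
(3,3): OLD=497694966247/8589934592 → NEW=0, ERR=497694966247/8589934592
(4,0): OLD=66622777773/536870912 → NEW=0, ERR=66622777773/536870912
(4,1): OLD=858992380711/4294967296 → NEW=255, ERR=-236224279769/4294967296
(4,2): OLD=14481594389287/137438953472 → NEW=0, ERR=14481594389287/137438953472
(4,3): OLD=475855291793217/2199023255552 → NEW=255, ERR=-84895638372543/2199023255552
(5,0): OLD=14188305130621/68719476736 → NEW=255, ERR=-3335161437059/68719476736
(5,1): OLD=396025511206315/2199023255552 → NEW=255, ERR=-164725418959445/2199023255552
(5,2): OLD=180846280862909/1099511627776 → NEW=255, ERR=-99529184219971/1099511627776
(5,3): OLD=4676636971098379/35184372088832 → NEW=255, ERR=-4295377911553781/35184372088832
(6,0): OLD=6747944144824097/35184372088832 → NEW=255, ERR=-2224070737828063/35184372088832
(6,1): OLD=84403006683666487/562949953421312 → NEW=255, ERR=-59149231438768073/562949953421312
(6,2): OLD=938295867793942673/9007199254740992 → NEW=0, ERR=938295867793942673/9007199254740992
(6,3): OLD=30951179330796057335/144115188075855872 → NEW=255, ERR=-5798193628547190025/144115188075855872
Row 0: ....
Row 1: ....
Row 2: .#.#
Row 3: #.#.
Row 4: .#.#
Row 5: ####
Row 6: ##.#

Answer: ....
....
.#.#
#.#.
.#.#
####
##.#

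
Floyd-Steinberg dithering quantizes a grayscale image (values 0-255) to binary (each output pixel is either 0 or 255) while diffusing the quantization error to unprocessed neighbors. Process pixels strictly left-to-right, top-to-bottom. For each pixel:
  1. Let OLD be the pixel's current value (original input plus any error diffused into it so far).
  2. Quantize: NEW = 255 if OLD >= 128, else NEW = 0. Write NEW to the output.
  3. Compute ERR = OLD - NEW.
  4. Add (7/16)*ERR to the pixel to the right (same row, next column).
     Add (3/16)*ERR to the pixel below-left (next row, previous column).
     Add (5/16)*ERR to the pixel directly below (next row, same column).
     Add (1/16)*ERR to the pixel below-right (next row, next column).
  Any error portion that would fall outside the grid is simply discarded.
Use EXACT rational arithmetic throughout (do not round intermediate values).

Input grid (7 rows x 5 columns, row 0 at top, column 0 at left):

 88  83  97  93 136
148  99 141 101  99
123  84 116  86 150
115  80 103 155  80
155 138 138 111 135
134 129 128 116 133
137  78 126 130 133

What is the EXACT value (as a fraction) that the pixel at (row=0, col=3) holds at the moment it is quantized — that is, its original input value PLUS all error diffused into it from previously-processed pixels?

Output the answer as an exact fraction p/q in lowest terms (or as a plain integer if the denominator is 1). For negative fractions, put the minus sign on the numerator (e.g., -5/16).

Answer: 24131/512

Derivation:
(0,0): OLD=88 → NEW=0, ERR=88
(0,1): OLD=243/2 → NEW=0, ERR=243/2
(0,2): OLD=4805/32 → NEW=255, ERR=-3355/32
(0,3): OLD=24131/512 → NEW=0, ERR=24131/512
Target (0,3): original=93, with diffused error = 24131/512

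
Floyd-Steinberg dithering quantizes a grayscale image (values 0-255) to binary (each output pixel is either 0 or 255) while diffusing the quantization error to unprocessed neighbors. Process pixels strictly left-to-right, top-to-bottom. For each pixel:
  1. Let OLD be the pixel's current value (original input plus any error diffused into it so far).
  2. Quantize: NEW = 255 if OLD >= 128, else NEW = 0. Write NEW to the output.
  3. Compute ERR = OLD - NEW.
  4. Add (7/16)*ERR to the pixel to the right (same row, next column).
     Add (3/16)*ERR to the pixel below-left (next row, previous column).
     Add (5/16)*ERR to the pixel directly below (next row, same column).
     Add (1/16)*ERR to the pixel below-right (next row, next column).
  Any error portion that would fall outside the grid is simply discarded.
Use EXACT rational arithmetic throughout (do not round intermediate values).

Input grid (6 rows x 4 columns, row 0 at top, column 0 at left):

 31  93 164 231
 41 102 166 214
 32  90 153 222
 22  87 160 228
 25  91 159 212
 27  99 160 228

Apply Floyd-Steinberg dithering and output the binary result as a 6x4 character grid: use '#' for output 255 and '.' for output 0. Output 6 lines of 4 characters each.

Answer: ..##
.#.#
..##
.#.#
..##
.#.#

Derivation:
(0,0): OLD=31 → NEW=0, ERR=31
(0,1): OLD=1705/16 → NEW=0, ERR=1705/16
(0,2): OLD=53919/256 → NEW=255, ERR=-11361/256
(0,3): OLD=866649/4096 → NEW=255, ERR=-177831/4096
(1,0): OLD=18091/256 → NEW=0, ERR=18091/256
(1,1): OLD=327341/2048 → NEW=255, ERR=-194899/2048
(1,2): OLD=7144497/65536 → NEW=0, ERR=7144497/65536
(1,3): OLD=257271847/1048576 → NEW=255, ERR=-10115033/1048576
(2,0): OLD=1187519/32768 → NEW=0, ERR=1187519/32768
(2,1): OLD=105878053/1048576 → NEW=0, ERR=105878053/1048576
(2,2): OLD=468685849/2097152 → NEW=255, ERR=-66087911/2097152
(2,3): OLD=7113942101/33554432 → NEW=255, ERR=-1442438059/33554432
(3,0): OLD=876735951/16777216 → NEW=0, ERR=876735951/16777216
(3,1): OLD=36983180433/268435456 → NEW=255, ERR=-31467860847/268435456
(3,2): OLD=417109746543/4294967296 → NEW=0, ERR=417109746543/4294967296
(3,3): OLD=17529300522121/68719476736 → NEW=255, ERR=5833954441/68719476736
(4,0): OLD=83109475939/4294967296 → NEW=0, ERR=83109475939/4294967296
(4,1): OLD=2896791744937/34359738368 → NEW=0, ERR=2896791744937/34359738368
(4,2): OLD=240707942455433/1099511627776 → NEW=255, ERR=-39667522627447/1099511627776
(4,3): OLD=3559117594494351/17592186044416 → NEW=255, ERR=-926889846831729/17592186044416
(5,0): OLD=26858161247347/549755813888 → NEW=0, ERR=26858161247347/549755813888
(5,1): OLD=2483400813008005/17592186044416 → NEW=255, ERR=-2002606628318075/17592186044416
(5,2): OLD=829588621818601/8796093022208 → NEW=0, ERR=829588621818601/8796093022208
(5,3): OLD=70521405799292185/281474976710656 → NEW=255, ERR=-1254713261925095/281474976710656
Row 0: ..##
Row 1: .#.#
Row 2: ..##
Row 3: .#.#
Row 4: ..##
Row 5: .#.#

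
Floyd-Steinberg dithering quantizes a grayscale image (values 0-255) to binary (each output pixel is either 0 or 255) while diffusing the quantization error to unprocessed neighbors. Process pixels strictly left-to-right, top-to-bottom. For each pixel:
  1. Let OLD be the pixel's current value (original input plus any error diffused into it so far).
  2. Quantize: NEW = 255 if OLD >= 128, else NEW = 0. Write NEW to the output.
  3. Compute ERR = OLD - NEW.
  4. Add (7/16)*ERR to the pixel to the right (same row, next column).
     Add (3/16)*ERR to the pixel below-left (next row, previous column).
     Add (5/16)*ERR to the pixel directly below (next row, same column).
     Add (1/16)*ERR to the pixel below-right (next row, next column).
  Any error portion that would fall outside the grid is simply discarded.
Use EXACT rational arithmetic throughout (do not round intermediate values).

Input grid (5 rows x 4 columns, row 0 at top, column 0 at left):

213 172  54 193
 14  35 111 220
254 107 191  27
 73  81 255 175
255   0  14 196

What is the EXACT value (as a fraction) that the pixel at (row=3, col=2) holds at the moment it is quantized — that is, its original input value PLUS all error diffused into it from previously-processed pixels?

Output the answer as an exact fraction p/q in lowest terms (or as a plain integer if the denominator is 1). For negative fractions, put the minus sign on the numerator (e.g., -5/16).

Answer: 499689339491/2147483648

Derivation:
(0,0): OLD=213 → NEW=255, ERR=-42
(0,1): OLD=1229/8 → NEW=255, ERR=-811/8
(0,2): OLD=1235/128 → NEW=0, ERR=1235/128
(0,3): OLD=403909/2048 → NEW=255, ERR=-118331/2048
(1,0): OLD=-2321/128 → NEW=0, ERR=-2321/128
(1,1): OLD=-5559/1024 → NEW=0, ERR=-5559/1024
(1,2): OLD=3095613/32768 → NEW=0, ERR=3095613/32768
(1,3): OLD=127862331/524288 → NEW=255, ERR=-5831109/524288
(2,0): OLD=4052019/16384 → NEW=255, ERR=-125901/16384
(2,1): OLD=62139425/524288 → NEW=0, ERR=62139425/524288
(2,2): OLD=283063701/1048576 → NEW=255, ERR=15676821/1048576
(2,3): OLD=603471105/16777216 → NEW=0, ERR=603471105/16777216
(3,0): OLD=778642499/8388608 → NEW=0, ERR=778642499/8388608
(3,1): OLD=21605069853/134217728 → NEW=255, ERR=-12620450787/134217728
(3,2): OLD=499689339491/2147483648 → NEW=255, ERR=-47918990749/2147483648
Target (3,2): original=255, with diffused error = 499689339491/2147483648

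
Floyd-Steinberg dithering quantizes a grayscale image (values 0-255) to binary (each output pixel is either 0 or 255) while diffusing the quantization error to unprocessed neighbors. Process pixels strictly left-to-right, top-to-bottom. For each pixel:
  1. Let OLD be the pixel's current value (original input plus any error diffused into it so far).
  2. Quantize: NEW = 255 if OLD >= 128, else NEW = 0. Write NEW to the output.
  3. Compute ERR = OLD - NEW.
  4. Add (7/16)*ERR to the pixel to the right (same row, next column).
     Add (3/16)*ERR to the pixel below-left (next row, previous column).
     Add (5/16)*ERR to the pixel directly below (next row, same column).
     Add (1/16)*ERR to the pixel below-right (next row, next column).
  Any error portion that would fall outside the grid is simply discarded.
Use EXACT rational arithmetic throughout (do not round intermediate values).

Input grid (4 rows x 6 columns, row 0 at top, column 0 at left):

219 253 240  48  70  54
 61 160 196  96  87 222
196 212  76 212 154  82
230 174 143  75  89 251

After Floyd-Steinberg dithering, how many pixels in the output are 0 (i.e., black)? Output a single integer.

Answer: 10

Derivation:
(0,0): OLD=219 → NEW=255, ERR=-36
(0,1): OLD=949/4 → NEW=255, ERR=-71/4
(0,2): OLD=14863/64 → NEW=255, ERR=-1457/64
(0,3): OLD=38953/1024 → NEW=0, ERR=38953/1024
(0,4): OLD=1419551/16384 → NEW=0, ERR=1419551/16384
(0,5): OLD=24092633/262144 → NEW=0, ERR=24092633/262144
(1,0): OLD=2971/64 → NEW=0, ERR=2971/64
(1,1): OLD=86141/512 → NEW=255, ERR=-44419/512
(1,2): OLD=2571521/16384 → NEW=255, ERR=-1606399/16384
(1,3): OLD=5230733/65536 → NEW=0, ERR=5230733/65536
(1,4): OLD=707178919/4194304 → NEW=255, ERR=-362368601/4194304
(1,5): OLD=14652403297/67108864 → NEW=255, ERR=-2460357023/67108864
(2,0): OLD=1591215/8192 → NEW=255, ERR=-497745/8192
(2,1): OLD=37440437/262144 → NEW=255, ERR=-29406283/262144
(2,2): OLD=24437471/4194304 → NEW=0, ERR=24437471/4194304
(2,3): OLD=7286816039/33554432 → NEW=255, ERR=-1269564121/33554432
(2,4): OLD=116568054645/1073741824 → NEW=0, ERR=116568054645/1073741824
(2,5): OLD=1935130731907/17179869184 → NEW=0, ERR=1935130731907/17179869184
(3,0): OLD=796831871/4194304 → NEW=255, ERR=-272715649/4194304
(3,1): OLD=3616948563/33554432 → NEW=0, ERR=3616948563/33554432
(3,2): OLD=47747991305/268435456 → NEW=255, ERR=-20703049975/268435456
(3,3): OLD=861634686651/17179869184 → NEW=0, ERR=861634686651/17179869184
(3,4): OLD=22488198130971/137438953472 → NEW=255, ERR=-12558735004389/137438953472
(3,5): OLD=556369632383669/2199023255552 → NEW=255, ERR=-4381297782091/2199023255552
Output grid:
  Row 0: ###...  (3 black, running=3)
  Row 1: .##.##  (2 black, running=5)
  Row 2: ##.#..  (3 black, running=8)
  Row 3: #.#.##  (2 black, running=10)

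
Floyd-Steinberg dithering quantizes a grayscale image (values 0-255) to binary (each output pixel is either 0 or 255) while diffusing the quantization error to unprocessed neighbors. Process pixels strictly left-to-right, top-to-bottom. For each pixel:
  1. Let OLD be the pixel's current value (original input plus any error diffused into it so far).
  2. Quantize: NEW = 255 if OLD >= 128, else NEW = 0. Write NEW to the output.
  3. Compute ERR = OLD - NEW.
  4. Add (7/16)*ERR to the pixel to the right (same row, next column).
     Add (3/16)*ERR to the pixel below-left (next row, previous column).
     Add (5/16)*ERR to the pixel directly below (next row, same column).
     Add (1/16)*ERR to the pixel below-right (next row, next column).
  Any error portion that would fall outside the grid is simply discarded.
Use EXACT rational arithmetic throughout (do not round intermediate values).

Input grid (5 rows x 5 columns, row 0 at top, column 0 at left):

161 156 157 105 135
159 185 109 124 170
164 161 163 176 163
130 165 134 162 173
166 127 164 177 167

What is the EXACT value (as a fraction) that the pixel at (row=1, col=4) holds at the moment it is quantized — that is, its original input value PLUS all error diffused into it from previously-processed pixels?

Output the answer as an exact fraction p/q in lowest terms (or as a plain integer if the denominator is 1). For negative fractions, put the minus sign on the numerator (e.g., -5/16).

Answer: 230294025/2097152

Derivation:
(0,0): OLD=161 → NEW=255, ERR=-94
(0,1): OLD=919/8 → NEW=0, ERR=919/8
(0,2): OLD=26529/128 → NEW=255, ERR=-6111/128
(0,3): OLD=172263/2048 → NEW=0, ERR=172263/2048
(0,4): OLD=5629521/32768 → NEW=255, ERR=-2726319/32768
(1,0): OLD=19349/128 → NEW=255, ERR=-13291/128
(1,1): OLD=164499/1024 → NEW=255, ERR=-96621/1024
(1,2): OLD=2482191/32768 → NEW=0, ERR=2482191/32768
(1,3): OLD=21606179/131072 → NEW=255, ERR=-11817181/131072
(1,4): OLD=230294025/2097152 → NEW=0, ERR=230294025/2097152
Target (1,4): original=170, with diffused error = 230294025/2097152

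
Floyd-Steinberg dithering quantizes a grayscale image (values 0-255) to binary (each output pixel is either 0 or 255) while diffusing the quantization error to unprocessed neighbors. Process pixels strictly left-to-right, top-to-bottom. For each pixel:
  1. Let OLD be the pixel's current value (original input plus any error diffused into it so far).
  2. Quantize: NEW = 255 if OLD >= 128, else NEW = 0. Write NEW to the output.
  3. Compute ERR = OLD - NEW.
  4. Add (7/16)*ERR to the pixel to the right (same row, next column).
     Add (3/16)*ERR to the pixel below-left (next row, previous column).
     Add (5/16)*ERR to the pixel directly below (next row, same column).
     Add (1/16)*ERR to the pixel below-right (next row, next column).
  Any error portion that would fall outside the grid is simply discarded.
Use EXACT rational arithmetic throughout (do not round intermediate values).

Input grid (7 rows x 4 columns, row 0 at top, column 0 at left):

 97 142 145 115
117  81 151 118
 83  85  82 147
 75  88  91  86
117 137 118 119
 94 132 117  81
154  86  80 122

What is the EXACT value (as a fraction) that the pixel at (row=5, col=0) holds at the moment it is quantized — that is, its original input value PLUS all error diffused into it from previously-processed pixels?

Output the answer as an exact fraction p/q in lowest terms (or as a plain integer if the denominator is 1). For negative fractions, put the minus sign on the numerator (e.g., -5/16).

Answer: 41150192562893/549755813888

Derivation:
(0,0): OLD=97 → NEW=0, ERR=97
(0,1): OLD=2951/16 → NEW=255, ERR=-1129/16
(0,2): OLD=29217/256 → NEW=0, ERR=29217/256
(0,3): OLD=675559/4096 → NEW=255, ERR=-368921/4096
(1,0): OLD=34325/256 → NEW=255, ERR=-30955/256
(1,1): OLD=68627/2048 → NEW=0, ERR=68627/2048
(1,2): OLD=11798287/65536 → NEW=255, ERR=-4913393/65536
(1,3): OLD=67304089/1048576 → NEW=0, ERR=67304089/1048576
(2,0): OLD=1687425/32768 → NEW=0, ERR=1687425/32768
(2,1): OLD=101068571/1048576 → NEW=0, ERR=101068571/1048576
(2,2): OLD=240898695/2097152 → NEW=0, ERR=240898695/2097152
(2,3): OLD=7134604683/33554432 → NEW=255, ERR=-1421775477/33554432
(3,0): OLD=1831484913/16777216 → NEW=0, ERR=1831484913/16777216
(3,1): OLD=51173730479/268435456 → NEW=255, ERR=-17277310801/268435456
(3,2): OLD=415826955857/4294967296 → NEW=0, ERR=415826955857/4294967296
(3,3): OLD=8404087912375/68719476736 → NEW=0, ERR=8404087912375/68719476736
(4,0): OLD=597198034269/4294967296 → NEW=255, ERR=-498018626211/4294967296
(4,1): OLD=3131297035287/34359738368 → NEW=0, ERR=3131297035287/34359738368
(4,2): OLD=227635959212215/1099511627776 → NEW=255, ERR=-52739505870665/1099511627776
(4,3): OLD=2503072331880241/17592186044416 → NEW=255, ERR=-1982935109445839/17592186044416
(5,0): OLD=41150192562893/549755813888 → NEW=0, ERR=41150192562893/549755813888
Target (5,0): original=94, with diffused error = 41150192562893/549755813888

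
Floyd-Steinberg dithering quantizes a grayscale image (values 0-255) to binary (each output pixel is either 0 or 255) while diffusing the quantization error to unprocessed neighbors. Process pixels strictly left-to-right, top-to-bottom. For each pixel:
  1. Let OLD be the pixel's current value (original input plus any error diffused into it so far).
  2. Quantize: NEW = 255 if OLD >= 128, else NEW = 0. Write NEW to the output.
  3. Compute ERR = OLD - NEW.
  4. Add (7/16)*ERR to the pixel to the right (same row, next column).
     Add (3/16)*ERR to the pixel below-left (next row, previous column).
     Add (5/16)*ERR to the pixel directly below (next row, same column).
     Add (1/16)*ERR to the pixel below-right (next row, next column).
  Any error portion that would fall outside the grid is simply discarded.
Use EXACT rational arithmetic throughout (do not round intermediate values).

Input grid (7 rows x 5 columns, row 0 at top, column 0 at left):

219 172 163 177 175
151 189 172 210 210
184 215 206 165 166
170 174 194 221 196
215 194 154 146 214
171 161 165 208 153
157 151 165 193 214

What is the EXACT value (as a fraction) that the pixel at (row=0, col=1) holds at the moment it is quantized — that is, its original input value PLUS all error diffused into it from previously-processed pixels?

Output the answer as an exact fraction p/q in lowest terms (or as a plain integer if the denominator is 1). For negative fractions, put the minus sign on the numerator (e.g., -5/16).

Answer: 625/4

Derivation:
(0,0): OLD=219 → NEW=255, ERR=-36
(0,1): OLD=625/4 → NEW=255, ERR=-395/4
Target (0,1): original=172, with diffused error = 625/4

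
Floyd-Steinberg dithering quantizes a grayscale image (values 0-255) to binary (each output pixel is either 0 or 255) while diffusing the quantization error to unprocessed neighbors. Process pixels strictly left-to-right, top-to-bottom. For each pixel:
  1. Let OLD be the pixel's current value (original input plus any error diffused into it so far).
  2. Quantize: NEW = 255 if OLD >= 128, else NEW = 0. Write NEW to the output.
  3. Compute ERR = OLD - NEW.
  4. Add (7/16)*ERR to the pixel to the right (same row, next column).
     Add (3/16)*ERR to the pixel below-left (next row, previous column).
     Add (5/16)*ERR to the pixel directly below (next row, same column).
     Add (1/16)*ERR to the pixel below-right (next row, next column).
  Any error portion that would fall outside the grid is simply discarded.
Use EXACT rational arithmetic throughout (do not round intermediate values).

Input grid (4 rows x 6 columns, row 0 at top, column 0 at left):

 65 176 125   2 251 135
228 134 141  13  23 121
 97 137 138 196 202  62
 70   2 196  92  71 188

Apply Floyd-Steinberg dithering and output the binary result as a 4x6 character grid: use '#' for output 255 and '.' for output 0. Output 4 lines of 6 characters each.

(0,0): OLD=65 → NEW=0, ERR=65
(0,1): OLD=3271/16 → NEW=255, ERR=-809/16
(0,2): OLD=26337/256 → NEW=0, ERR=26337/256
(0,3): OLD=192551/4096 → NEW=0, ERR=192551/4096
(0,4): OLD=17797393/65536 → NEW=255, ERR=1085713/65536
(0,5): OLD=149157751/1048576 → NEW=255, ERR=-118229129/1048576
(1,0): OLD=61141/256 → NEW=255, ERR=-4139/256
(1,1): OLD=275411/2048 → NEW=255, ERR=-246829/2048
(1,2): OLD=8262479/65536 → NEW=0, ERR=8262479/65536
(1,3): OLD=24218083/262144 → NEW=0, ERR=24218083/262144
(1,4): OLD=845445001/16777216 → NEW=0, ERR=845445001/16777216
(1,5): OLD=29218417391/268435456 → NEW=0, ERR=29218417391/268435456
(2,0): OLD=2272449/32768 → NEW=0, ERR=2272449/32768
(2,1): OLD=159704411/1048576 → NEW=255, ERR=-107682469/1048576
(2,2): OLD=2386717393/16777216 → NEW=255, ERR=-1891472687/16777216
(2,3): OLD=25887178377/134217728 → NEW=255, ERR=-8338342263/134217728
(2,4): OLD=930936771355/4294967296 → NEW=255, ERR=-164279889125/4294967296
(2,5): OLD=5664555645293/68719476736 → NEW=0, ERR=5664555645293/68719476736
(3,0): OLD=1214949553/16777216 → NEW=0, ERR=1214949553/16777216
(3,1): OLD=-2042001955/134217728 → NEW=0, ERR=-2042001955/134217728
(3,2): OLD=146077745511/1073741824 → NEW=255, ERR=-127726419609/1073741824
(3,3): OLD=434660673333/68719476736 → NEW=0, ERR=434660673333/68719476736
(3,4): OLD=40344997426325/549755813888 → NEW=0, ERR=40344997426325/549755813888
(3,5): OLD=2141634870163099/8796093022208 → NEW=255, ERR=-101368850499941/8796093022208
Row 0: .#..##
Row 1: ##....
Row 2: .####.
Row 3: ..#..#

Answer: .#..##
##....
.####.
..#..#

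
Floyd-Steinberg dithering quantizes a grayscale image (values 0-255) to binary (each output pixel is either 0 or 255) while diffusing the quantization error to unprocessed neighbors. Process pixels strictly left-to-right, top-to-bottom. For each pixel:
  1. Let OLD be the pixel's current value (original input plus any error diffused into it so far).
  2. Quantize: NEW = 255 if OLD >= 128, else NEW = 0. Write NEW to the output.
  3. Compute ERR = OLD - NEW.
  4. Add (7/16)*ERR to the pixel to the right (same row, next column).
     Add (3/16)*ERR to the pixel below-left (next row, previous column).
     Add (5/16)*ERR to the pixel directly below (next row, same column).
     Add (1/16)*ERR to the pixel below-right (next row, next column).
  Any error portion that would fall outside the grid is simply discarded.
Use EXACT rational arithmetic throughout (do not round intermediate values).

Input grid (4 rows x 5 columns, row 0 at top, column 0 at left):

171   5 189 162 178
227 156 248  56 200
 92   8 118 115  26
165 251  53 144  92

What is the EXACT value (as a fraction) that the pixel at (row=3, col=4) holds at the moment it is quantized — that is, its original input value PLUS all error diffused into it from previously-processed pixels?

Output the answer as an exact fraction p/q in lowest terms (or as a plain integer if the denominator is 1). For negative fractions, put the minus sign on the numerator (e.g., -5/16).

(0,0): OLD=171 → NEW=255, ERR=-84
(0,1): OLD=-127/4 → NEW=0, ERR=-127/4
(0,2): OLD=11207/64 → NEW=255, ERR=-5113/64
(0,3): OLD=130097/1024 → NEW=0, ERR=130097/1024
(0,4): OLD=3827031/16384 → NEW=255, ERR=-350889/16384
(1,0): OLD=12467/64 → NEW=255, ERR=-3853/64
(1,1): OLD=50949/512 → NEW=0, ERR=50949/512
(1,2): OLD=4725257/16384 → NEW=255, ERR=547337/16384
(1,3): OLD=6639397/65536 → NEW=0, ERR=6639397/65536
(1,4): OLD=257499407/1048576 → NEW=255, ERR=-9887473/1048576
(2,0): OLD=752391/8192 → NEW=0, ERR=752391/8192
(2,1): OLD=21438109/262144 → NEW=0, ERR=21438109/262144
(2,2): OLD=794540247/4194304 → NEW=255, ERR=-275007273/4194304
(2,3): OLD=7938544085/67108864 → NEW=0, ERR=7938544085/67108864
(2,4): OLD=87121847187/1073741824 → NEW=0, ERR=87121847187/1073741824
(3,0): OLD=876757047/4194304 → NEW=255, ERR=-192790473/4194304
(3,1): OLD=8385021323/33554432 → NEW=255, ERR=-171358837/33554432
(3,2): OLD=61812499273/1073741824 → NEW=0, ERR=61812499273/1073741824
(3,3): OLD=466579482985/2147483648 → NEW=255, ERR=-81028847255/2147483648
(3,4): OLD=3719145881661/34359738368 → NEW=0, ERR=3719145881661/34359738368
Target (3,4): original=92, with diffused error = 3719145881661/34359738368

Answer: 3719145881661/34359738368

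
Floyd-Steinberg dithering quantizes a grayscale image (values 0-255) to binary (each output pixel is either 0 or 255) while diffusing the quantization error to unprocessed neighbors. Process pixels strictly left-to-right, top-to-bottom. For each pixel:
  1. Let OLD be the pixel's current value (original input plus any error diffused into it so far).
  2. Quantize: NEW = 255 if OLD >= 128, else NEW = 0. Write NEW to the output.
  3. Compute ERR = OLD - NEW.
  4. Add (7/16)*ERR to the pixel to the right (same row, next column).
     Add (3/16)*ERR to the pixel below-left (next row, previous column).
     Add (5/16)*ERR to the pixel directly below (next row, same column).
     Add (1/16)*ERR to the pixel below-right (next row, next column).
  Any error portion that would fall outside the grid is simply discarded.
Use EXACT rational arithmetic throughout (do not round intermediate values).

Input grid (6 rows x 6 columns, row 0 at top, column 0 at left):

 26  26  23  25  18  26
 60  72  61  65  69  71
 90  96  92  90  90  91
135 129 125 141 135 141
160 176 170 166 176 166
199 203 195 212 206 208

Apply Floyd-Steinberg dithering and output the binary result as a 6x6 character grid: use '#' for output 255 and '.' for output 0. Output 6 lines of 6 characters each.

(0,0): OLD=26 → NEW=0, ERR=26
(0,1): OLD=299/8 → NEW=0, ERR=299/8
(0,2): OLD=5037/128 → NEW=0, ERR=5037/128
(0,3): OLD=86459/2048 → NEW=0, ERR=86459/2048
(0,4): OLD=1195037/32768 → NEW=0, ERR=1195037/32768
(0,5): OLD=21996747/524288 → NEW=0, ERR=21996747/524288
(1,0): OLD=9617/128 → NEW=0, ERR=9617/128
(1,1): OLD=128567/1024 → NEW=0, ERR=128567/1024
(1,2): OLD=4537667/32768 → NEW=255, ERR=-3818173/32768
(1,3): OLD=4785703/131072 → NEW=0, ERR=4785703/131072
(1,4): OLD=896540341/8388608 → NEW=0, ERR=896540341/8388608
(1,5): OLD=17870910307/134217728 → NEW=255, ERR=-16354610333/134217728
(2,0): OLD=2244941/16384 → NEW=255, ERR=-1932979/16384
(2,1): OLD=34848095/524288 → NEW=0, ERR=34848095/524288
(2,2): OLD=833489501/8388608 → NEW=0, ERR=833489501/8388608
(2,3): OLD=10578807861/67108864 → NEW=255, ERR=-6533952459/67108864
(2,4): OLD=129358150047/2147483648 → NEW=0, ERR=129358150047/2147483648
(2,5): OLD=2953388742473/34359738368 → NEW=0, ERR=2953388742473/34359738368
(3,0): OLD=927729725/8388608 → NEW=0, ERR=927729725/8388608
(3,1): OLD=14053412921/67108864 → NEW=255, ERR=-3059347399/67108864
(3,2): OLD=65500287515/536870912 → NEW=0, ERR=65500287515/536870912
(3,3): OLD=6234746529265/34359738368 → NEW=255, ERR=-2526986754575/34359738368
(3,4): OLD=36195781082513/274877906944 → NEW=255, ERR=-33898085188207/274877906944
(3,5): OLD=517531354653151/4398046511104 → NEW=0, ERR=517531354653151/4398046511104
(4,0): OLD=199729838643/1073741824 → NEW=255, ERR=-74074326477/1073741824
(4,1): OLD=2772140029015/17179869184 → NEW=255, ERR=-1608726612905/17179869184
(4,2): OLD=82749061653077/549755813888 → NEW=255, ERR=-57438670888363/549755813888
(4,3): OLD=719605588388105/8796093022208 → NEW=0, ERR=719605588388105/8796093022208
(4,4): OLD=26841622957889049/140737488355328 → NEW=255, ERR=-9046436572719591/140737488355328
(4,5): OLD=375922910190856207/2251799813685248 → NEW=255, ERR=-198286042298882033/2251799813685248
(5,0): OLD=43948577524981/274877906944 → NEW=255, ERR=-26145288745739/274877906944
(5,1): OLD=951934515181765/8796093022208 → NEW=0, ERR=951934515181765/8796093022208
(5,2): OLD=15423703451924615/70368744177664 → NEW=255, ERR=-2520326313379705/70368744177664
(5,3): OLD=457821829719425405/2251799813685248 → NEW=255, ERR=-116387122770312835/2251799813685248
(5,4): OLD=684108538053441133/4503599627370496 → NEW=255, ERR=-464309366926035347/4503599627370496
(5,5): OLD=9465467598090916017/72057594037927936 → NEW=255, ERR=-8909218881580707663/72057594037927936
Row 0: ......
Row 1: ..#..#
Row 2: #..#..
Row 3: .#.##.
Row 4: ###.##
Row 5: #.####

Answer: ......
..#..#
#..#..
.#.##.
###.##
#.####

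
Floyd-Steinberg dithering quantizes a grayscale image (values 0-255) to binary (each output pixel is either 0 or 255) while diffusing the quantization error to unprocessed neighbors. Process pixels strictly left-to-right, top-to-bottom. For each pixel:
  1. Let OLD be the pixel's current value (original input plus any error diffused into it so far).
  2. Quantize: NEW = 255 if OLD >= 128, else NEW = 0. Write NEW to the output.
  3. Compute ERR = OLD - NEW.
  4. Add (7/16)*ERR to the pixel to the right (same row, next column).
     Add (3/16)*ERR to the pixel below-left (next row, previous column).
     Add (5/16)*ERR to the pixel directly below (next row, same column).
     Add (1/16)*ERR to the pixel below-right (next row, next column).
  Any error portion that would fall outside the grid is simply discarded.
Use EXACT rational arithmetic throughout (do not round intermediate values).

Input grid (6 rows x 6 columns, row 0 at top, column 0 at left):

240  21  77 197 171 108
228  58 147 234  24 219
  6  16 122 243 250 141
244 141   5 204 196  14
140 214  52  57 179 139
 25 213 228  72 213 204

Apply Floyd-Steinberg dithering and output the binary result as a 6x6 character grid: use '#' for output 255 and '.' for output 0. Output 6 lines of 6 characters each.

(0,0): OLD=240 → NEW=255, ERR=-15
(0,1): OLD=231/16 → NEW=0, ERR=231/16
(0,2): OLD=21329/256 → NEW=0, ERR=21329/256
(0,3): OLD=956215/4096 → NEW=255, ERR=-88265/4096
(0,4): OLD=10588801/65536 → NEW=255, ERR=-6122879/65536
(0,5): OLD=70386055/1048576 → NEW=0, ERR=70386055/1048576
(1,0): OLD=57861/256 → NEW=255, ERR=-7419/256
(1,1): OLD=132131/2048 → NEW=0, ERR=132131/2048
(1,2): OLD=12984287/65536 → NEW=255, ERR=-3727393/65536
(1,3): OLD=49826355/262144 → NEW=255, ERR=-17020365/262144
(1,4): OLD=-375185031/16777216 → NEW=0, ERR=-375185031/16777216
(1,5): OLD=60224497023/268435456 → NEW=255, ERR=-8226544257/268435456
(2,0): OLD=296241/32768 → NEW=0, ERR=296241/32768
(2,1): OLD=28984107/1048576 → NEW=0, ERR=28984107/1048576
(2,2): OLD=1814924353/16777216 → NEW=0, ERR=1814924353/16777216
(2,3): OLD=35204000889/134217728 → NEW=255, ERR=978480249/134217728
(2,4): OLD=1015317258475/4294967296 → NEW=255, ERR=-79899402005/4294967296
(2,5): OLD=8375979497245/68719476736 → NEW=0, ERR=8375979497245/68719476736
(3,0): OLD=4227991585/16777216 → NEW=255, ERR=-50198495/16777216
(3,1): OLD=22706593421/134217728 → NEW=255, ERR=-11518927219/134217728
(3,2): OLD=4673654135/1073741824 → NEW=0, ERR=4673654135/1073741824
(3,3): OLD=14531114838117/68719476736 → NEW=255, ERR=-2992351729563/68719476736
(3,4): OLD=106897392577989/549755813888 → NEW=255, ERR=-33290339963451/549755813888
(3,5): OLD=214924978999915/8796093022208 → NEW=0, ERR=214924978999915/8796093022208
(4,0): OLD=264082989263/2147483648 → NEW=0, ERR=264082989263/2147483648
(4,1): OLD=8301667275523/34359738368 → NEW=255, ERR=-460066008317/34359738368
(4,2): OLD=37354503926297/1099511627776 → NEW=0, ERR=37354503926297/1099511627776
(4,3): OLD=829891775704285/17592186044416 → NEW=0, ERR=829891775704285/17592186044416
(4,4): OLD=51390316698216621/281474976710656 → NEW=255, ERR=-20385802363000659/281474976710656
(4,5): OLD=500643074242193819/4503599627370496 → NEW=0, ERR=500643074242193819/4503599627370496
(5,0): OLD=33490336463289/549755813888 → NEW=0, ERR=33490336463289/549755813888
(5,1): OLD=4389663778897481/17592186044416 → NEW=255, ERR=-96343662428599/17592186044416
(5,2): OLD=34372185448993843/140737488355328 → NEW=255, ERR=-1515874081614797/140737488355328
(5,3): OLD=317833624000541409/4503599627370496 → NEW=0, ERR=317833624000541409/4503599627370496
(5,4): OLD=2207077528293658241/9007199254740992 → NEW=255, ERR=-89758281665294719/9007199254740992
(5,5): OLD=33125275462623451957/144115188075855872 → NEW=255, ERR=-3624097496719795403/144115188075855872
Row 0: #..##.
Row 1: #.##.#
Row 2: ...##.
Row 3: ##.##.
Row 4: .#..#.
Row 5: .##.##

Answer: #..##.
#.##.#
...##.
##.##.
.#..#.
.##.##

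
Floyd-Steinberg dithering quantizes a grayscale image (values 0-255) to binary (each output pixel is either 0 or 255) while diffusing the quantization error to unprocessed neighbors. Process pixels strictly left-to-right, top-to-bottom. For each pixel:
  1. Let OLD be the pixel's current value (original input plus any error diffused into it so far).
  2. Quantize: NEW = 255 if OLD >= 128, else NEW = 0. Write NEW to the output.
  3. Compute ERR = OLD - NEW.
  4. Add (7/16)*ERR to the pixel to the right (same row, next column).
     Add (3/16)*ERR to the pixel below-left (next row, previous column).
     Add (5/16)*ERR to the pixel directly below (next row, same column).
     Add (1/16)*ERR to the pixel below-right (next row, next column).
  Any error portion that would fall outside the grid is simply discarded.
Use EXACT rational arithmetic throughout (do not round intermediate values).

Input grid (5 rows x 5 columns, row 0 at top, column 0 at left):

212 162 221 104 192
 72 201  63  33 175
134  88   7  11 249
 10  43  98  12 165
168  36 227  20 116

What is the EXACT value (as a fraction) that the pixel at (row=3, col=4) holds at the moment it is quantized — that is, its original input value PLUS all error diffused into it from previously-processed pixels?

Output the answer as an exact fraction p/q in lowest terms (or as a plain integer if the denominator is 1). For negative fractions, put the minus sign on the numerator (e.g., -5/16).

Answer: 26197160061391/137438953472

Derivation:
(0,0): OLD=212 → NEW=255, ERR=-43
(0,1): OLD=2291/16 → NEW=255, ERR=-1789/16
(0,2): OLD=44053/256 → NEW=255, ERR=-21227/256
(0,3): OLD=277395/4096 → NEW=0, ERR=277395/4096
(0,4): OLD=14524677/65536 → NEW=255, ERR=-2187003/65536
(1,0): OLD=9625/256 → NEW=0, ERR=9625/256
(1,1): OLD=336431/2048 → NEW=255, ERR=-185809/2048
(1,2): OLD=203483/65536 → NEW=0, ERR=203483/65536
(1,3): OLD=11555967/262144 → NEW=0, ERR=11555967/262144
(1,4): OLD=788908189/4194304 → NEW=255, ERR=-280639331/4194304
(2,0): OLD=4218485/32768 → NEW=255, ERR=-4137355/32768
(2,1): OLD=7696727/1048576 → NEW=0, ERR=7696727/1048576
(2,2): OLD=231133637/16777216 → NEW=0, ERR=231133637/16777216
(2,3): OLD=4953054591/268435456 → NEW=0, ERR=4953054591/268435456
(2,4): OLD=1026146963129/4294967296 → NEW=255, ERR=-69069697351/4294967296
(3,0): OLD=-471114459/16777216 → NEW=0, ERR=-471114459/16777216
(3,1): OLD=3717868353/134217728 → NEW=0, ERR=3717868353/134217728
(3,2): OLD=508277168795/4294967296 → NEW=0, ERR=508277168795/4294967296
(3,3): OLD=578847423587/8589934592 → NEW=0, ERR=578847423587/8589934592
(3,4): OLD=26197160061391/137438953472 → NEW=255, ERR=-8849773073969/137438953472
Target (3,4): original=165, with diffused error = 26197160061391/137438953472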